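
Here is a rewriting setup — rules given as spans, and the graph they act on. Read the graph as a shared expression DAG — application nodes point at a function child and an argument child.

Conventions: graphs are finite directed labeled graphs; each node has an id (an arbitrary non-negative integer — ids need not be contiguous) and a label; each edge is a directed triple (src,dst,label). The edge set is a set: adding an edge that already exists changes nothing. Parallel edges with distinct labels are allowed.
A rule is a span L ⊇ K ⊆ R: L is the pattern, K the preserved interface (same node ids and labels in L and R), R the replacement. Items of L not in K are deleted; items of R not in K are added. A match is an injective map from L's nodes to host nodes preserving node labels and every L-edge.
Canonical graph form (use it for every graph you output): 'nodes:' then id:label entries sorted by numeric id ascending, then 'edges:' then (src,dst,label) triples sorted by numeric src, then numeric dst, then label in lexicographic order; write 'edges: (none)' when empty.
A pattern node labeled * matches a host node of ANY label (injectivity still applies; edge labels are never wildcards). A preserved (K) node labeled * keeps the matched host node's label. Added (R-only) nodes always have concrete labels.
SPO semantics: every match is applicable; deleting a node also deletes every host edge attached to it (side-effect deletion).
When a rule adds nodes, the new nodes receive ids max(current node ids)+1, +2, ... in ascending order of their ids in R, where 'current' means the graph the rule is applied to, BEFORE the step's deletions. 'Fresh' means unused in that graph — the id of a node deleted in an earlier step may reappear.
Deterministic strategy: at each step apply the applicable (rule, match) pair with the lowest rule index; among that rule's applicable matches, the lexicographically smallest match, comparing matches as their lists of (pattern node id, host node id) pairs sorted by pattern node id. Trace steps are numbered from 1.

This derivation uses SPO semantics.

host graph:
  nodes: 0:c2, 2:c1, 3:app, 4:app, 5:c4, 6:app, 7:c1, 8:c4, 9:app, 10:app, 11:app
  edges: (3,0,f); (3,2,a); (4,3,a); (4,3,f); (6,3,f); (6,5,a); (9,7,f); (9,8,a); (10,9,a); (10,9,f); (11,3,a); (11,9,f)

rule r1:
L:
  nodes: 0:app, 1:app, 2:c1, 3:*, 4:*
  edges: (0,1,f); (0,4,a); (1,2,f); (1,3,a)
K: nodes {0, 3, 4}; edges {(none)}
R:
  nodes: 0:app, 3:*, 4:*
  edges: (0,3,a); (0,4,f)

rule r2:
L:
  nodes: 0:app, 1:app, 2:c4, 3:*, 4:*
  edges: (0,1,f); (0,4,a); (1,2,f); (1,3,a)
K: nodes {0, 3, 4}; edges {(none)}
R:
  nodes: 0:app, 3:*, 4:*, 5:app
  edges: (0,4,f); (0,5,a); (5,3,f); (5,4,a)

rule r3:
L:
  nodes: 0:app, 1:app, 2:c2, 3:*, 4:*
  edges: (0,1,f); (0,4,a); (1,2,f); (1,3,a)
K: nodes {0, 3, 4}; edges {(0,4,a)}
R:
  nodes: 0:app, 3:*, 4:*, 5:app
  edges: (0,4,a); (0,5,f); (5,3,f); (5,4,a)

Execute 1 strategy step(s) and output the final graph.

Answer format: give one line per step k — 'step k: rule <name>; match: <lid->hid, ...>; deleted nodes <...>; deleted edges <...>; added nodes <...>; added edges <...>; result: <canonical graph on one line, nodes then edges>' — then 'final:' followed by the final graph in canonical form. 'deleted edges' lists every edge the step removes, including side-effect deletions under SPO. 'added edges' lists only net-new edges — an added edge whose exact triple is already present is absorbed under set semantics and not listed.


step 1: rule r1; match: 0->11, 1->9, 2->7, 3->8, 4->3; deleted nodes 7, 9; deleted edges (9,7,f); (9,8,a); (10,9,a); (10,9,f); (11,3,a); (11,9,f); added nodes (none); added edges (11,3,f); (11,8,a); result: nodes: 0:c2, 2:c1, 3:app, 4:app, 5:c4, 6:app, 8:c4, 10:app, 11:app edges: (3,0,f); (3,2,a); (4,3,a); (4,3,f); (6,3,f); (6,5,a); (11,3,f); (11,8,a)
final:
nodes: 0:c2, 2:c1, 3:app, 4:app, 5:c4, 6:app, 8:c4, 10:app, 11:app
edges: (3,0,f); (3,2,a); (4,3,a); (4,3,f); (6,3,f); (6,5,a); (11,3,f); (11,8,a)


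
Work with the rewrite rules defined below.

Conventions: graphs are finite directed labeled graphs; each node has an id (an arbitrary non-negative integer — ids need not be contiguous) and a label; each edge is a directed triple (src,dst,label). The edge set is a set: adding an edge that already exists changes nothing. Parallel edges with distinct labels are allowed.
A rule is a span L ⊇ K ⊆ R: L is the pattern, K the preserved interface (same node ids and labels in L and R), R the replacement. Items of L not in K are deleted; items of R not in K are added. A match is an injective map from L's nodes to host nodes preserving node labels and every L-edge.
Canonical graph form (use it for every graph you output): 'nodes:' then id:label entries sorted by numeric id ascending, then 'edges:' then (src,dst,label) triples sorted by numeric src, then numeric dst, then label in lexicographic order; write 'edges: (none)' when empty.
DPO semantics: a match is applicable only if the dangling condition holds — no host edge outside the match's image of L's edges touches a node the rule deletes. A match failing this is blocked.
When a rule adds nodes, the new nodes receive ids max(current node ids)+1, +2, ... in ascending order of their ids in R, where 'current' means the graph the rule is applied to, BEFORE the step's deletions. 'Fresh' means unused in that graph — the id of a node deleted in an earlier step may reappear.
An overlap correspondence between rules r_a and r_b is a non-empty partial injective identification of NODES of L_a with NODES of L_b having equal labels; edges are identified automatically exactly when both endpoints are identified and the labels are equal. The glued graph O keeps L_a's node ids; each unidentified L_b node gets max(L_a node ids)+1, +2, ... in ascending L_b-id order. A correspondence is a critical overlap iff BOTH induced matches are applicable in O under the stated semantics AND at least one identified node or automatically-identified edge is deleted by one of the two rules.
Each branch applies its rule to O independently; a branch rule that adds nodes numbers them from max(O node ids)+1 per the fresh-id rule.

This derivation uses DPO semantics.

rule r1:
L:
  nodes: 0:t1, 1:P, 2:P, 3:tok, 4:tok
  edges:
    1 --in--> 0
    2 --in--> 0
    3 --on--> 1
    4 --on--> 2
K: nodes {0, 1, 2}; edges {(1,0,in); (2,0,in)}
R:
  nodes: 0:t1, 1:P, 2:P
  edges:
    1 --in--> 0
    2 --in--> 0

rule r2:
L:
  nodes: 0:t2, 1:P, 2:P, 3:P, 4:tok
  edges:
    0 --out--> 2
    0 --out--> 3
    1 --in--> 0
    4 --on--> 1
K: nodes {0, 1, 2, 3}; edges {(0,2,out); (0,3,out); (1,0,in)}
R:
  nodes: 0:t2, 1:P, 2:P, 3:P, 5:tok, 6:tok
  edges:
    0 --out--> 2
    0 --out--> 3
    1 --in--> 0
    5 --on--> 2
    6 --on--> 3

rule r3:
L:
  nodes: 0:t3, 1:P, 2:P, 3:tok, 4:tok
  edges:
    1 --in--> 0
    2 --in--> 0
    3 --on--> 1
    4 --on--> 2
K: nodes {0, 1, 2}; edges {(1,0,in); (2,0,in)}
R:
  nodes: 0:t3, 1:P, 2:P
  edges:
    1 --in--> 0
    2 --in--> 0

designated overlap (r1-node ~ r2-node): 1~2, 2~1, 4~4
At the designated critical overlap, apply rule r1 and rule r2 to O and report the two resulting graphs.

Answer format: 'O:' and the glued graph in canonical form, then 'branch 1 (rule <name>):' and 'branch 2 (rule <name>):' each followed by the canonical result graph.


O:
nodes: 0:t1, 1:P, 2:P, 3:tok, 4:tok, 5:t2, 6:P
edges: (1,0,in); (2,0,in); (2,5,in); (3,1,on); (4,2,on); (5,1,out); (5,6,out)
branch 1 (rule r1):
nodes: 0:t1, 1:P, 2:P, 5:t2, 6:P
edges: (1,0,in); (2,0,in); (2,5,in); (5,1,out); (5,6,out)
branch 2 (rule r2):
nodes: 0:t1, 1:P, 2:P, 3:tok, 5:t2, 6:P, 7:tok, 8:tok
edges: (1,0,in); (2,0,in); (2,5,in); (3,1,on); (5,1,out); (5,6,out); (7,1,on); (8,6,on)


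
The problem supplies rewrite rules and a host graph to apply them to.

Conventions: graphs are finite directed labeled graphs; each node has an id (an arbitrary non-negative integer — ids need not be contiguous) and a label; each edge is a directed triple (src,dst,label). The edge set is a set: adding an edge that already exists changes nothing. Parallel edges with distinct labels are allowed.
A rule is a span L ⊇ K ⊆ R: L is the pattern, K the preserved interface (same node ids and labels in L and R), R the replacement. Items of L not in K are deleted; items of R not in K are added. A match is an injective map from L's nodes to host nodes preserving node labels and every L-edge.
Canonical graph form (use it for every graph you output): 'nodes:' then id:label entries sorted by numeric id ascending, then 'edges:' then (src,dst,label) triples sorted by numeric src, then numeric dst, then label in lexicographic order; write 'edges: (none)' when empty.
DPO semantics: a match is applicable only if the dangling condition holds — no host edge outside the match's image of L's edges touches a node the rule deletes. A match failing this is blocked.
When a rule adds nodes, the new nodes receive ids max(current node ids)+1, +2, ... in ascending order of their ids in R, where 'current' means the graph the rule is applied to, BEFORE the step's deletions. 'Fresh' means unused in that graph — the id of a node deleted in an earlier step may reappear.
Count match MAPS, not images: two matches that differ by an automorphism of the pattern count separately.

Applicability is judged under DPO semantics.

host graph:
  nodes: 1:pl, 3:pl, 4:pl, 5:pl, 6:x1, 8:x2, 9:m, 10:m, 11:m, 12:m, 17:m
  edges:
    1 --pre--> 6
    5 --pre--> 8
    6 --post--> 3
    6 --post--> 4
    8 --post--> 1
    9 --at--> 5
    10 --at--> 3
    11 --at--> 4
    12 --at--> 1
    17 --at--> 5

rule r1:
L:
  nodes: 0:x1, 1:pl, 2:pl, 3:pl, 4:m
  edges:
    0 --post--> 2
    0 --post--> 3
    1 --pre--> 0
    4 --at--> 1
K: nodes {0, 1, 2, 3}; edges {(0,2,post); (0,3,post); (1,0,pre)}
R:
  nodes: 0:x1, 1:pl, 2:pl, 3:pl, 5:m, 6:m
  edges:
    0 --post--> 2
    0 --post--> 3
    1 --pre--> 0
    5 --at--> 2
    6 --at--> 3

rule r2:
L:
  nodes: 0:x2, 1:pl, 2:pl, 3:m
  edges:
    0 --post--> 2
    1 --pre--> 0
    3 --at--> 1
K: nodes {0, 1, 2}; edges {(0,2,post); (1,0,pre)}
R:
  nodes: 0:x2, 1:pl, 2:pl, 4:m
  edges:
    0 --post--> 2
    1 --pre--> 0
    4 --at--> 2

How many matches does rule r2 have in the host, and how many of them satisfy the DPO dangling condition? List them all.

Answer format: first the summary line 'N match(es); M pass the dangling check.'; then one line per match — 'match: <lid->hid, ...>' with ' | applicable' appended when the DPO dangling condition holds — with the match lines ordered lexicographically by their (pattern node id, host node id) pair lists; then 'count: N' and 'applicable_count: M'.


2 match(es); 2 pass the dangling check.
match: 0->8, 1->5, 2->1, 3->9 | applicable
match: 0->8, 1->5, 2->1, 3->17 | applicable
count: 2
applicable_count: 2


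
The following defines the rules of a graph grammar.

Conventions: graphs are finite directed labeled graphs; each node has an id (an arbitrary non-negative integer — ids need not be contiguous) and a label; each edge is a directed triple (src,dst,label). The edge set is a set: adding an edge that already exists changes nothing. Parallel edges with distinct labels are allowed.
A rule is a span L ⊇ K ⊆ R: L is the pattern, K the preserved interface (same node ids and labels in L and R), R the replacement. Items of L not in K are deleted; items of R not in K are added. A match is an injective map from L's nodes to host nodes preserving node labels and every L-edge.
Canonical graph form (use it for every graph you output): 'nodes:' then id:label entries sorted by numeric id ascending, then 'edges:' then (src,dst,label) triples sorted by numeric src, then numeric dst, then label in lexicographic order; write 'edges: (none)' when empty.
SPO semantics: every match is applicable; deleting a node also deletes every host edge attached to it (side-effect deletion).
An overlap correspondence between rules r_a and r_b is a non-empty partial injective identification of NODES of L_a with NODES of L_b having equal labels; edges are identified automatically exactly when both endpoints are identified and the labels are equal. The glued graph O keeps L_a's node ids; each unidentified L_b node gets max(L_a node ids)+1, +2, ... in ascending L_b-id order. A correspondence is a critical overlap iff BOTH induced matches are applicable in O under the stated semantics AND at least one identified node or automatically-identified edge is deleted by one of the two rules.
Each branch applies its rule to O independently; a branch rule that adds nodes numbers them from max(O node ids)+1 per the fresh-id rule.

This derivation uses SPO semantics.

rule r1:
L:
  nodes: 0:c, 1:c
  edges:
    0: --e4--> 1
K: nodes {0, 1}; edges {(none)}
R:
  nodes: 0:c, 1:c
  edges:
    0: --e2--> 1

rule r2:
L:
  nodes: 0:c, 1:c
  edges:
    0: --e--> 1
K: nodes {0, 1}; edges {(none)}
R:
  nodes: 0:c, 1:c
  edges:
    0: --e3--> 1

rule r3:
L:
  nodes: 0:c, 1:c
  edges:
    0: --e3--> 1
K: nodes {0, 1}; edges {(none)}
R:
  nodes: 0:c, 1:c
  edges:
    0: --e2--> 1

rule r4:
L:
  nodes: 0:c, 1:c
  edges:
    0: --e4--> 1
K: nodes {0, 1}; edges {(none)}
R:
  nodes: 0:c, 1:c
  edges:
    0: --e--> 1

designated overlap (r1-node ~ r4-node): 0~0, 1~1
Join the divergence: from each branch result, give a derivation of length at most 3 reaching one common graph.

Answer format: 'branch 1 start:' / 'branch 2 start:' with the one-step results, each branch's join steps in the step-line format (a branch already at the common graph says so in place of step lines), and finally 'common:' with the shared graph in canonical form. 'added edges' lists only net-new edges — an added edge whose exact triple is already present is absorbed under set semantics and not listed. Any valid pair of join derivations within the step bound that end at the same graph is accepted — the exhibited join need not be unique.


branch 1 start:
nodes: 0:c, 1:c
edges: (0,1,e2)
branch 2 start:
nodes: 0:c, 1:c
edges: (0,1,e)
branch 1: already at the common graph (0 steps)
branch 2 step 1: rule r2; match: 0->0, 1->1; deleted nodes (none); deleted edges (0,1,e); added nodes (none); added edges (0,1,e3); result: nodes: 0:c, 1:c edges: (0,1,e3)
branch 2 step 2: rule r3; match: 0->0, 1->1; deleted nodes (none); deleted edges (0,1,e3); added nodes (none); added edges (0,1,e2); result: nodes: 0:c, 1:c edges: (0,1,e2)
common:
nodes: 0:c, 1:c
edges: (0,1,e2)


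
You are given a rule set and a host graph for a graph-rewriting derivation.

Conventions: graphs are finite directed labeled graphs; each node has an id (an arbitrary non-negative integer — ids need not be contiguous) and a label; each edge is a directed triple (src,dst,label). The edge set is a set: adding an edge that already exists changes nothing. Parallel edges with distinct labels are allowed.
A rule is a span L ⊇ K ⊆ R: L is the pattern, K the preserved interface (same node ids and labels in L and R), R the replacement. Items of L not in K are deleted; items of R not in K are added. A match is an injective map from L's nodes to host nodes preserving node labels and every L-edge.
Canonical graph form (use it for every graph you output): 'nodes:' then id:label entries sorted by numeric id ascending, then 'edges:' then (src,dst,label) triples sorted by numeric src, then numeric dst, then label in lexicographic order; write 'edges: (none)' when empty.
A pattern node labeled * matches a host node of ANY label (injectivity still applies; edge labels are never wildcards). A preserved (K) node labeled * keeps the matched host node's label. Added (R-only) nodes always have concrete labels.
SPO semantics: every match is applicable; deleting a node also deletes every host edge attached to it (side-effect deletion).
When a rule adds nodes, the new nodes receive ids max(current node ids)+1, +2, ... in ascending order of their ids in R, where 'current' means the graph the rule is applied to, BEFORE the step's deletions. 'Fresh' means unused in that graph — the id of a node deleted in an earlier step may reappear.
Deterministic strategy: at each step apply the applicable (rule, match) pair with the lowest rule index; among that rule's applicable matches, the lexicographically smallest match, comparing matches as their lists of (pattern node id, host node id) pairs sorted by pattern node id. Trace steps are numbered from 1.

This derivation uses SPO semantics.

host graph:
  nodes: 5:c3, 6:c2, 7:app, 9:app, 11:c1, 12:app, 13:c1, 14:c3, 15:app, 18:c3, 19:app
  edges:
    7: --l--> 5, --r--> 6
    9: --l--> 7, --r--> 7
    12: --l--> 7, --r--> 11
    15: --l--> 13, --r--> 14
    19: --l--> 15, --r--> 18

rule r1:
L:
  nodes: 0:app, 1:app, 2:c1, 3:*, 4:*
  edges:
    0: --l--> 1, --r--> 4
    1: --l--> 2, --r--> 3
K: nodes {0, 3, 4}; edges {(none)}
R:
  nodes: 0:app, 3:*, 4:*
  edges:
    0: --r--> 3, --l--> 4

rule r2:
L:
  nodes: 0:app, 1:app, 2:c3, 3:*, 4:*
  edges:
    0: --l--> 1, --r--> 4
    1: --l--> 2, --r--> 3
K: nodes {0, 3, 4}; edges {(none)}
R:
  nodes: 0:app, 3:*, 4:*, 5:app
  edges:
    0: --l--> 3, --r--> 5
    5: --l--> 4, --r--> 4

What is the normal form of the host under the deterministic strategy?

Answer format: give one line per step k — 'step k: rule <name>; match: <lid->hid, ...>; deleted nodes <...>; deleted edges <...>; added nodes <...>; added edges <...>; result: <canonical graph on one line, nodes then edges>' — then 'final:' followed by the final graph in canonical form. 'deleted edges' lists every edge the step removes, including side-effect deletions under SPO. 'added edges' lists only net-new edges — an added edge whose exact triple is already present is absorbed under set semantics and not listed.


step 1: rule r1; match: 0->19, 1->15, 2->13, 3->14, 4->18; deleted nodes 13, 15; deleted edges (15,13,l); (15,14,r); (19,15,l); (19,18,r); added nodes (none); added edges (19,14,r); (19,18,l); result: nodes: 5:c3, 6:c2, 7:app, 9:app, 11:c1, 12:app, 14:c3, 18:c3, 19:app edges: (7,5,l); (7,6,r); (9,7,l); (9,7,r); (12,7,l); (12,11,r); (19,14,r); (19,18,l)
step 2: rule r2; match: 0->12, 1->7, 2->5, 3->6, 4->11; deleted nodes 5, 7; deleted edges (7,5,l); (7,6,r); (9,7,l); (9,7,r); (12,7,l); (12,11,r); added nodes 20; added edges (12,6,l); (12,20,r); (20,11,l); (20,11,r); result: nodes: 6:c2, 9:app, 11:c1, 12:app, 14:c3, 18:c3, 19:app, 20:app edges: (12,6,l); (12,20,r); (19,14,r); (19,18,l); (20,11,l); (20,11,r)
final:
nodes: 6:c2, 9:app, 11:c1, 12:app, 14:c3, 18:c3, 19:app, 20:app
edges: (12,6,l); (12,20,r); (19,14,r); (19,18,l); (20,11,l); (20,11,r)


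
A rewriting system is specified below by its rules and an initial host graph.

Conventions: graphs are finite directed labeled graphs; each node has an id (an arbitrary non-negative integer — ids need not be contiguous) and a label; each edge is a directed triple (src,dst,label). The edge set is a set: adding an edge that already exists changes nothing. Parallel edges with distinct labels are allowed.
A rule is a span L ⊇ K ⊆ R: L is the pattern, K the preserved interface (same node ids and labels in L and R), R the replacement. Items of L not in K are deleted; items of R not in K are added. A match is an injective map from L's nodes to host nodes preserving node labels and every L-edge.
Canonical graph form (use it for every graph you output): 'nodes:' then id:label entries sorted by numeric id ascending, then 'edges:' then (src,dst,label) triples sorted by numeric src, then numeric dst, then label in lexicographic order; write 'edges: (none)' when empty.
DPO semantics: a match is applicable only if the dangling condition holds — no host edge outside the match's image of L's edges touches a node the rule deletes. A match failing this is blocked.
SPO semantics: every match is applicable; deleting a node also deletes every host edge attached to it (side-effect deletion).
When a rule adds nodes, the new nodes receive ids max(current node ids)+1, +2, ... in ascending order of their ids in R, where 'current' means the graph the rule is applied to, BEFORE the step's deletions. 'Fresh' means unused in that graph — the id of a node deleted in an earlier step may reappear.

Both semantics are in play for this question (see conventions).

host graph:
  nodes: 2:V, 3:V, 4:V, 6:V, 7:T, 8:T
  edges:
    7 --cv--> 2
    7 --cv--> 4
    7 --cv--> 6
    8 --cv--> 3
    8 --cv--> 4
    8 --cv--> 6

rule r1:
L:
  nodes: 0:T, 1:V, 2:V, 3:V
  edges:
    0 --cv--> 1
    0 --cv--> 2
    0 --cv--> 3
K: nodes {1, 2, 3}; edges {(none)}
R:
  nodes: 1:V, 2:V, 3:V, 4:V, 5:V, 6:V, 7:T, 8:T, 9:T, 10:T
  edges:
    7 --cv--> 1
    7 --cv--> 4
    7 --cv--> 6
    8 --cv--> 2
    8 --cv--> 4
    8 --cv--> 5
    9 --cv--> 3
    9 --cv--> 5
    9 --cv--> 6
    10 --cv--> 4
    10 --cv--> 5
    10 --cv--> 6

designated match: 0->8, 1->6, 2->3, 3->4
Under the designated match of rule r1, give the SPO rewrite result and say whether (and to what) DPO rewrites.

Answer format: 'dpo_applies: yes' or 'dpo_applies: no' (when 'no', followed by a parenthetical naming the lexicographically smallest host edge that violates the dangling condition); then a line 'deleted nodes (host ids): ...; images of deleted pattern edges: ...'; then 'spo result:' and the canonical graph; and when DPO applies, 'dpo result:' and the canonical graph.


dpo_applies: yes
deleted nodes (host ids): 8; images of deleted pattern edges: (8,3,cv); (8,4,cv); (8,6,cv)
spo result:
nodes: 2:V, 3:V, 4:V, 6:V, 7:T, 9:V, 10:V, 11:V, 12:T, 13:T, 14:T, 15:T
edges: (7,2,cv); (7,4,cv); (7,6,cv); (12,6,cv); (12,9,cv); (12,11,cv); (13,3,cv); (13,9,cv); (13,10,cv); (14,4,cv); (14,10,cv); (14,11,cv); (15,9,cv); (15,10,cv); (15,11,cv)
dpo result:
nodes: 2:V, 3:V, 4:V, 6:V, 7:T, 9:V, 10:V, 11:V, 12:T, 13:T, 14:T, 15:T
edges: (7,2,cv); (7,4,cv); (7,6,cv); (12,6,cv); (12,9,cv); (12,11,cv); (13,3,cv); (13,9,cv); (13,10,cv); (14,4,cv); (14,10,cv); (14,11,cv); (15,9,cv); (15,10,cv); (15,11,cv)


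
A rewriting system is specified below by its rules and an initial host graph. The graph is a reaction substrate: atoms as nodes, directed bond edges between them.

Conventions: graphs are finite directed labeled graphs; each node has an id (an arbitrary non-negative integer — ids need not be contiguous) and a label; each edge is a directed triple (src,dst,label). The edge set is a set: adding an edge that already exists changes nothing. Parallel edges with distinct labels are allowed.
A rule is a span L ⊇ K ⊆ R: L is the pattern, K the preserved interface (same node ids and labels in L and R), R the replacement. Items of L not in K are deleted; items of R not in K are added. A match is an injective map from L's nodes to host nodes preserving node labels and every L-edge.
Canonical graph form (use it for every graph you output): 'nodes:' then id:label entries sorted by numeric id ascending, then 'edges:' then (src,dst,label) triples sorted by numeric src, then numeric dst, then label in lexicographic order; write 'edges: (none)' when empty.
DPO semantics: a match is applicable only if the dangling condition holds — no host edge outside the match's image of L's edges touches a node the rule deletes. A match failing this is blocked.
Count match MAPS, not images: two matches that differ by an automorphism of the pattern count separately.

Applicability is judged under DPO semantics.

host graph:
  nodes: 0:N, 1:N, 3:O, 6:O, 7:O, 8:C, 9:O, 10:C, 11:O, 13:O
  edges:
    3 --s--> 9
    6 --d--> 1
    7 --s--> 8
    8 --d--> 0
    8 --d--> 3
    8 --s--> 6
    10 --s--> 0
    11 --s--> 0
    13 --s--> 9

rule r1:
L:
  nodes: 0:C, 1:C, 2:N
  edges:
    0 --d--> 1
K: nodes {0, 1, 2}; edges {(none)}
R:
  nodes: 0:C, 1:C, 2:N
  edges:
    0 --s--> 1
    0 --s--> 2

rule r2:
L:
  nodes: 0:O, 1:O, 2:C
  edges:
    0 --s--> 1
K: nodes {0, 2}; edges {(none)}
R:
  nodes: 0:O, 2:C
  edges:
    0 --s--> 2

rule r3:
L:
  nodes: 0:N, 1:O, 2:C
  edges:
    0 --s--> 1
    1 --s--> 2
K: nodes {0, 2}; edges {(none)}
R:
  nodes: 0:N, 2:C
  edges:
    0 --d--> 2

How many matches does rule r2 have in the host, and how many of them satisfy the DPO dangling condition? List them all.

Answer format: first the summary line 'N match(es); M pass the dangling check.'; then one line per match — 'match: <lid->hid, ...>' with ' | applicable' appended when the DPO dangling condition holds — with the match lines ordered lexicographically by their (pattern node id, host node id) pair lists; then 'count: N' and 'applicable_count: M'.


4 match(es); 0 pass the dangling check.
match: 0->3, 1->9, 2->8
match: 0->3, 1->9, 2->10
match: 0->13, 1->9, 2->8
match: 0->13, 1->9, 2->10
count: 4
applicable_count: 0


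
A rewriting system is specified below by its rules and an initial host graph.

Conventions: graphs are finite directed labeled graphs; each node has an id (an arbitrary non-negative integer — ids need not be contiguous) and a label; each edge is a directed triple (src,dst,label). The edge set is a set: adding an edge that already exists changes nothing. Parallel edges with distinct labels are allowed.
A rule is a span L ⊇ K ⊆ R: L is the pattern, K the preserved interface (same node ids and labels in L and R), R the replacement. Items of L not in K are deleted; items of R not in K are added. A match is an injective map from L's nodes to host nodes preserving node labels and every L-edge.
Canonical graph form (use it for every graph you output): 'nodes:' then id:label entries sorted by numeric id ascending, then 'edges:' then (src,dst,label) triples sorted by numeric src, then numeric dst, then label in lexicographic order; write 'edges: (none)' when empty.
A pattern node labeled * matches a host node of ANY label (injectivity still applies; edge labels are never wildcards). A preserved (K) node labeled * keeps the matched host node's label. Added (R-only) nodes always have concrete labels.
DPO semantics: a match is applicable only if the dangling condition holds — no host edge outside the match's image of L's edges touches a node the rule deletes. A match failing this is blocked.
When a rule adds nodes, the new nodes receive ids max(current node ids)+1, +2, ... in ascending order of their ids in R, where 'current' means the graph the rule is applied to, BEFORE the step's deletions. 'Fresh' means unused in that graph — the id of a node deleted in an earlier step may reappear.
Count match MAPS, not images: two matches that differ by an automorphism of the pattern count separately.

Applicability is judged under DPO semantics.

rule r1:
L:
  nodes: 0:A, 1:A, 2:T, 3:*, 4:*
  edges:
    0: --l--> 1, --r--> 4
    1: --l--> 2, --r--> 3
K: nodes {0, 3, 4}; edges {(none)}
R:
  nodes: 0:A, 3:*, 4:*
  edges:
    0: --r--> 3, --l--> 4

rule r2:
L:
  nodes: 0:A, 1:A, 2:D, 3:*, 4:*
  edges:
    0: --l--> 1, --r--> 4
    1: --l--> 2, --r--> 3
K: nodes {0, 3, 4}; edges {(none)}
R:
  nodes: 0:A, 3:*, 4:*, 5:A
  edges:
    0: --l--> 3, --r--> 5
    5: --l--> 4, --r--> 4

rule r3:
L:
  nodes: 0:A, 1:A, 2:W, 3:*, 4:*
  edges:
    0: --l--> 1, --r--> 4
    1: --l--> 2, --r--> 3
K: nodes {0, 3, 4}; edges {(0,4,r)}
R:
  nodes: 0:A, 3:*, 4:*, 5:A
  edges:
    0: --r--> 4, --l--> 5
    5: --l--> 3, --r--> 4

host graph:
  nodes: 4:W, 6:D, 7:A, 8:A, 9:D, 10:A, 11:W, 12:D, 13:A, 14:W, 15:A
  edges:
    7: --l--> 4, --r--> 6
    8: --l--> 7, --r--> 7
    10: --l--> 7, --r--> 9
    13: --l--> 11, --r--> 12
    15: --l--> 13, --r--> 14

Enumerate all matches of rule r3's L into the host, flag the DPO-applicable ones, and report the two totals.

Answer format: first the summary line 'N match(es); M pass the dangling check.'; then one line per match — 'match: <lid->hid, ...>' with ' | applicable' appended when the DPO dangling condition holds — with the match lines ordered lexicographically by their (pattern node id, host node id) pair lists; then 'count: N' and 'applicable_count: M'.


2 match(es); 1 pass the dangling check.
match: 0->10, 1->7, 2->4, 3->6, 4->9
match: 0->15, 1->13, 2->11, 3->12, 4->14 | applicable
count: 2
applicable_count: 1


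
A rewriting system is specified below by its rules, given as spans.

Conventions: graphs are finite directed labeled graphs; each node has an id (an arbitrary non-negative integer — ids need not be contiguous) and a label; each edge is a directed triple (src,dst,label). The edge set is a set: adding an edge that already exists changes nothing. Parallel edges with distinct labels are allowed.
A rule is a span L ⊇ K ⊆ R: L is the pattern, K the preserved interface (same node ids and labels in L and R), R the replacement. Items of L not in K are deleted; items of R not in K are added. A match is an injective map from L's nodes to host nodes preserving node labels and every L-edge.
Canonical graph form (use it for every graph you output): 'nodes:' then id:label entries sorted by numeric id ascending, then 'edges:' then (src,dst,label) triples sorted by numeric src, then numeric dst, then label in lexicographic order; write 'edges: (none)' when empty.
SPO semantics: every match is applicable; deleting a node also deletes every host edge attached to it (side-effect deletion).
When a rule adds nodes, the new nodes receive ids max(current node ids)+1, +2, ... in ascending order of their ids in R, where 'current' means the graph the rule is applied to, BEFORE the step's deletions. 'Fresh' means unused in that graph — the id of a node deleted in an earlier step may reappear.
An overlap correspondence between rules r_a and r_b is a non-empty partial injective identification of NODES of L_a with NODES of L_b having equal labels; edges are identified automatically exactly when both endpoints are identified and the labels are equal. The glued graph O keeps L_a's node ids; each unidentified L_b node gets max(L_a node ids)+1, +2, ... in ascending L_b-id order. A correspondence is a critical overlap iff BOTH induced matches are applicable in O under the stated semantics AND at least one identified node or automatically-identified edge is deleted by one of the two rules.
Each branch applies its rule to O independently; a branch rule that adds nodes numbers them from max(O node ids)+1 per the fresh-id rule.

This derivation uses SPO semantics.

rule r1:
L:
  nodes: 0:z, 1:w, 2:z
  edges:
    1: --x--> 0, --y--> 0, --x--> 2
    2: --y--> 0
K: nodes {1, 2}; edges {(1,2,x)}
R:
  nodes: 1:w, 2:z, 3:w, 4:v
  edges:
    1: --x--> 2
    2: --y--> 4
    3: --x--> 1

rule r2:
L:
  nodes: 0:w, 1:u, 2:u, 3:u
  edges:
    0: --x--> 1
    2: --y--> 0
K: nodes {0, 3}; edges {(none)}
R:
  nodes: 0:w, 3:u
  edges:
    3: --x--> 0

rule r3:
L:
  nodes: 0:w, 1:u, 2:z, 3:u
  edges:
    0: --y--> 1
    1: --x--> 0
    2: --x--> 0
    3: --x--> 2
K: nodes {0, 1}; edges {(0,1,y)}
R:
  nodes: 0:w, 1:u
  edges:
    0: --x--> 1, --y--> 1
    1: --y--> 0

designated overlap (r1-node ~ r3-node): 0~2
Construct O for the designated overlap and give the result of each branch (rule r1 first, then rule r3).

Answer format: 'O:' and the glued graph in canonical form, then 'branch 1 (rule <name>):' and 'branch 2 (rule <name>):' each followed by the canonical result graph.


O:
nodes: 0:z, 1:w, 2:z, 3:w, 4:u, 5:u
edges: (0,3,x); (1,0,x); (1,0,y); (1,2,x); (2,0,y); (3,4,y); (4,3,x); (5,0,x)
branch 1 (rule r1):
nodes: 1:w, 2:z, 3:w, 4:u, 5:u, 6:w, 7:v
edges: (1,2,x); (2,7,y); (3,4,y); (4,3,x); (6,1,x)
branch 2 (rule r3):
nodes: 1:w, 2:z, 3:w, 4:u
edges: (1,2,x); (3,4,x); (3,4,y); (4,3,y)


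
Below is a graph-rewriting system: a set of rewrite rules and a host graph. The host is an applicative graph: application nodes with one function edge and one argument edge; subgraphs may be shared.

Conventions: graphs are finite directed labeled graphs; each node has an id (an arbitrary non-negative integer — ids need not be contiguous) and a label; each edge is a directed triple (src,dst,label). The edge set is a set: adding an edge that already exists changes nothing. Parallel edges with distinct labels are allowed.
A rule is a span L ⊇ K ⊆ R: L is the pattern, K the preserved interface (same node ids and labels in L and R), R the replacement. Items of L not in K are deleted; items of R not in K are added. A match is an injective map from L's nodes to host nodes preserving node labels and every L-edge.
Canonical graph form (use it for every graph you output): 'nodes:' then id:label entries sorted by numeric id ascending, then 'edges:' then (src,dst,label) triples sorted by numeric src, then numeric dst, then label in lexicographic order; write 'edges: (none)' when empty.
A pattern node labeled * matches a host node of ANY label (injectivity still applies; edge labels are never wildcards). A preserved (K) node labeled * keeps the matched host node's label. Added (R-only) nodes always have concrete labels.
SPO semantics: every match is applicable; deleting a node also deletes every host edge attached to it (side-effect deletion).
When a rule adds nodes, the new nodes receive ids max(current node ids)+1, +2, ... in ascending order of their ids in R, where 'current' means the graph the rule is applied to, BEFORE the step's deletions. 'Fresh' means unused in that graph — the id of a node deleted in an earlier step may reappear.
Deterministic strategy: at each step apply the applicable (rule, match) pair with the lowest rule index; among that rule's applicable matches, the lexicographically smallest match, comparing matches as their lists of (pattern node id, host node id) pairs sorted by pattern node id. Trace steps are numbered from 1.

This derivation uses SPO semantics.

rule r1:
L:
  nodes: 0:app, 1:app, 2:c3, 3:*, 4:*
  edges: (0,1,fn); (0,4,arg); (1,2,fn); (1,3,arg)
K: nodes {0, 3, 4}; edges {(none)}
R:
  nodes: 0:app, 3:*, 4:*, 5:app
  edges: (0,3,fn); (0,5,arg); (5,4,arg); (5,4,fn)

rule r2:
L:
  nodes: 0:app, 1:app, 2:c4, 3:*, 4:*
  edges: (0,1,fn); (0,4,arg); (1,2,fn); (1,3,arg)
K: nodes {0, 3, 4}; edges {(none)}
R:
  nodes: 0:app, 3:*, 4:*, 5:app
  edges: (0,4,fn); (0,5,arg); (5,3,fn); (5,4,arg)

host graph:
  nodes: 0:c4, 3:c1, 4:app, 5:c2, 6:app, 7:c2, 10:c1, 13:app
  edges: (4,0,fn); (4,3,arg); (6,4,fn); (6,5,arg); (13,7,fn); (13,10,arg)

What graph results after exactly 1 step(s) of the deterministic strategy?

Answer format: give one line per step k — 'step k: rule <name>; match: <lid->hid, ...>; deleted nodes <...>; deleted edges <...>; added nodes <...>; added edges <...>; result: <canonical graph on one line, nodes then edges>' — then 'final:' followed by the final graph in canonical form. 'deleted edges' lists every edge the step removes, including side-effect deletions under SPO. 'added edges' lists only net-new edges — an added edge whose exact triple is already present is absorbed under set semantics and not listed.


step 1: rule r2; match: 0->6, 1->4, 2->0, 3->3, 4->5; deleted nodes 0, 4; deleted edges (4,0,fn); (4,3,arg); (6,4,fn); (6,5,arg); added nodes 14; added edges (6,5,fn); (6,14,arg); (14,3,fn); (14,5,arg); result: nodes: 3:c1, 5:c2, 6:app, 7:c2, 10:c1, 13:app, 14:app edges: (6,5,fn); (6,14,arg); (13,7,fn); (13,10,arg); (14,3,fn); (14,5,arg)
final:
nodes: 3:c1, 5:c2, 6:app, 7:c2, 10:c1, 13:app, 14:app
edges: (6,5,fn); (6,14,arg); (13,7,fn); (13,10,arg); (14,3,fn); (14,5,arg)


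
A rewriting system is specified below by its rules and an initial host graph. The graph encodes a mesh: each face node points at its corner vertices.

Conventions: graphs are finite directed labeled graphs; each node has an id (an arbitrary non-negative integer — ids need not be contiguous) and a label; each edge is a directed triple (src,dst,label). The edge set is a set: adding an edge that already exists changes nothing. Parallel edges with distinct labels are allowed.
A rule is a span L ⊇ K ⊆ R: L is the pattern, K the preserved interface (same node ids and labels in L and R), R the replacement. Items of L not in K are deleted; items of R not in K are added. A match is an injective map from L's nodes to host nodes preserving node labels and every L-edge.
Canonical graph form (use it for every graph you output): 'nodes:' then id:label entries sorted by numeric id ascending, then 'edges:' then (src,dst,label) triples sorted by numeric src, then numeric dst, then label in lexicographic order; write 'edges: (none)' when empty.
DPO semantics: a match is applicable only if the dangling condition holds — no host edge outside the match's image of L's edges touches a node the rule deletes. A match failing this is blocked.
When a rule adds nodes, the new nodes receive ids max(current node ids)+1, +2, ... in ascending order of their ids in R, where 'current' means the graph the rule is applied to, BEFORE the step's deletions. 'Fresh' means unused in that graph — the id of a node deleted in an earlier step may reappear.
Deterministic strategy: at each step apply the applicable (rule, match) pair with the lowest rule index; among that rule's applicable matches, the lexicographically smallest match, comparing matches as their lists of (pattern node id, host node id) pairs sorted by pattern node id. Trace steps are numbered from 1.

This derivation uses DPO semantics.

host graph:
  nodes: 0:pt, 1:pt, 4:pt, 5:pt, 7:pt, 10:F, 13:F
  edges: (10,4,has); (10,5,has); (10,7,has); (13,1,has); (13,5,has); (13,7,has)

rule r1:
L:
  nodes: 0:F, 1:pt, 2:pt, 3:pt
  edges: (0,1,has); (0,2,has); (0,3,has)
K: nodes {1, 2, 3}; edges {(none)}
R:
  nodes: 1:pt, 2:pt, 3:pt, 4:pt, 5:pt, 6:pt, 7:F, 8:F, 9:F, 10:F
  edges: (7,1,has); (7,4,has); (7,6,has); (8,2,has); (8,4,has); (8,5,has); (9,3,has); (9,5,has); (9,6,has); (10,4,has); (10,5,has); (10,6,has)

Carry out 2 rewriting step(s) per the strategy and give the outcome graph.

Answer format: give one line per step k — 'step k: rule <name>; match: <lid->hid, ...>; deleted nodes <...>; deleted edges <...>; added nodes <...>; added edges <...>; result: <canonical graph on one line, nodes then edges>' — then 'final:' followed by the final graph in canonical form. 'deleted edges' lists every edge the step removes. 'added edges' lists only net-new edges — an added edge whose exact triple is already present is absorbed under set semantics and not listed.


step 1: rule r1; match: 0->10, 1->4, 2->5, 3->7; deleted nodes 10; deleted edges (10,4,has); (10,5,has); (10,7,has); added nodes 14, 15, 16, 17, 18, 19, 20; added edges (17,4,has); (17,14,has); (17,16,has); (18,5,has); (18,14,has); (18,15,has); (19,7,has); (19,15,has); (19,16,has); (20,14,has); (20,15,has); (20,16,has); result: nodes: 0:pt, 1:pt, 4:pt, 5:pt, 7:pt, 13:F, 14:pt, 15:pt, 16:pt, 17:F, 18:F, 19:F, 20:F edges: (13,1,has); (13,5,has); (13,7,has); (17,4,has); (17,14,has); (17,16,has); (18,5,has); (18,14,has); (18,15,has); (19,7,has); (19,15,has); (19,16,has); (20,14,has); (20,15,has); (20,16,has)
step 2: rule r1; match: 0->13, 1->1, 2->5, 3->7; deleted nodes 13; deleted edges (13,1,has); (13,5,has); (13,7,has); added nodes 21, 22, 23, 24, 25, 26, 27; added edges (24,1,has); (24,21,has); (24,23,has); (25,5,has); (25,21,has); (25,22,has); (26,7,has); (26,22,has); (26,23,has); (27,21,has); (27,22,has); (27,23,has); result: nodes: 0:pt, 1:pt, 4:pt, 5:pt, 7:pt, 14:pt, 15:pt, 16:pt, 17:F, 18:F, 19:F, 20:F, 21:pt, 22:pt, 23:pt, 24:F, 25:F, 26:F, 27:F edges: (17,4,has); (17,14,has); (17,16,has); (18,5,has); (18,14,has); (18,15,has); (19,7,has); (19,15,has); (19,16,has); (20,14,has); (20,15,has); (20,16,has); (24,1,has); (24,21,has); (24,23,has); (25,5,has); (25,21,has); (25,22,has); (26,7,has); (26,22,has); (26,23,has); (27,21,has); (27,22,has); (27,23,has)
final:
nodes: 0:pt, 1:pt, 4:pt, 5:pt, 7:pt, 14:pt, 15:pt, 16:pt, 17:F, 18:F, 19:F, 20:F, 21:pt, 22:pt, 23:pt, 24:F, 25:F, 26:F, 27:F
edges: (17,4,has); (17,14,has); (17,16,has); (18,5,has); (18,14,has); (18,15,has); (19,7,has); (19,15,has); (19,16,has); (20,14,has); (20,15,has); (20,16,has); (24,1,has); (24,21,has); (24,23,has); (25,5,has); (25,21,has); (25,22,has); (26,7,has); (26,22,has); (26,23,has); (27,21,has); (27,22,has); (27,23,has)


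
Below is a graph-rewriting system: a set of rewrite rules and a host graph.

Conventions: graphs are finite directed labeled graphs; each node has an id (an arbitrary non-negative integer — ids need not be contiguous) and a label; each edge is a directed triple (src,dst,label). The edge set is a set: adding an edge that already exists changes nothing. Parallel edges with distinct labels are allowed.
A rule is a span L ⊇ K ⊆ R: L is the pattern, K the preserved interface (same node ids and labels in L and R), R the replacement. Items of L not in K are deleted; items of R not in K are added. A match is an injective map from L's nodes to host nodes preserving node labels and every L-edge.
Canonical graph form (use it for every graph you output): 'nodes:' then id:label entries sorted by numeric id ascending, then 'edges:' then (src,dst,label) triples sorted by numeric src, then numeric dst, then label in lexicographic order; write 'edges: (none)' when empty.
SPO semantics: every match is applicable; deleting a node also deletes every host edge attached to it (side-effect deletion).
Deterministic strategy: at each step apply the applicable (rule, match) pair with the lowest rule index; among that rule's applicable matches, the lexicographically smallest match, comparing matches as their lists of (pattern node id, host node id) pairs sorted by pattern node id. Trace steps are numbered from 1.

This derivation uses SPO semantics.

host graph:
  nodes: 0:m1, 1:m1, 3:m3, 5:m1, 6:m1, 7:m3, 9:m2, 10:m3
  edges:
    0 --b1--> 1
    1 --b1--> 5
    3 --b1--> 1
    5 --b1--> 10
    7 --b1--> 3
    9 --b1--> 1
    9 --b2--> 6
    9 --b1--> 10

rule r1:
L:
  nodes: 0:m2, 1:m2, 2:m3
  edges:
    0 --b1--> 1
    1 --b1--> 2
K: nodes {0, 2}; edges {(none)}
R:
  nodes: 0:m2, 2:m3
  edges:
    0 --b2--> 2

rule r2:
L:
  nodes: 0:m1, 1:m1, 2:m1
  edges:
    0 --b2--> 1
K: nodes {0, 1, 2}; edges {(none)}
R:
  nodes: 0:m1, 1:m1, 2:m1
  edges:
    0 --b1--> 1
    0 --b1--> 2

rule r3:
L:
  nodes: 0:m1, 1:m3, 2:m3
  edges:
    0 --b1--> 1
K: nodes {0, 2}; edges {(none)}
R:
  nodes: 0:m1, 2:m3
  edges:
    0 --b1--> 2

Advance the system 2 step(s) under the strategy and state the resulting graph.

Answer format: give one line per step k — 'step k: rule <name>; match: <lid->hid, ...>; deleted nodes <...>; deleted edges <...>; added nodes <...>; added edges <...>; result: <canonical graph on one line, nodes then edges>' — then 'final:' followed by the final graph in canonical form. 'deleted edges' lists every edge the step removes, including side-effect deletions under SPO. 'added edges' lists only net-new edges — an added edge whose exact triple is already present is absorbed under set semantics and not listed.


step 1: rule r3; match: 0->5, 1->10, 2->3; deleted nodes 10; deleted edges (5,10,b1); (9,10,b1); added nodes (none); added edges (5,3,b1); result: nodes: 0:m1, 1:m1, 3:m3, 5:m1, 6:m1, 7:m3, 9:m2 edges: (0,1,b1); (1,5,b1); (3,1,b1); (5,3,b1); (7,3,b1); (9,1,b1); (9,6,b2)
step 2: rule r3; match: 0->5, 1->3, 2->7; deleted nodes 3; deleted edges (3,1,b1); (5,3,b1); (7,3,b1); added nodes (none); added edges (5,7,b1); result: nodes: 0:m1, 1:m1, 5:m1, 6:m1, 7:m3, 9:m2 edges: (0,1,b1); (1,5,b1); (5,7,b1); (9,1,b1); (9,6,b2)
final:
nodes: 0:m1, 1:m1, 5:m1, 6:m1, 7:m3, 9:m2
edges: (0,1,b1); (1,5,b1); (5,7,b1); (9,1,b1); (9,6,b2)
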